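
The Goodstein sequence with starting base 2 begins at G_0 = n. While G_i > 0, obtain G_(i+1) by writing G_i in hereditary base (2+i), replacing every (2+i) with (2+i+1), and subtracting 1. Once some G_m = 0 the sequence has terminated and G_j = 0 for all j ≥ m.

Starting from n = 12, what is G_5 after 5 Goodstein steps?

(0) 12|_2 = 2^(2 + 1) + 2^2 ↦ 3^(3 + 1) + 3^3|_3 = 108 ⇒ 107
(1) 107|_3 = 3^(3 + 1) + 2·3^2 + 2·3 + 2 ↦ 4^(4 + 1) + 2·4^2 + 2·4 + 2|_4 = 1066 ⇒ 1065
(2) 1065|_4 = 4^(4 + 1) + 2·4^2 + 2·4 + 1 ↦ 5^(5 + 1) + 2·5^2 + 2·5 + 1|_5 = 15686 ⇒ 15685
(3) 15685|_5 = 5^(5 + 1) + 2·5^2 + 2·5 ↦ 6^(6 + 1) + 2·6^2 + 2·6|_6 = 280020 ⇒ 280019
(4) 280019|_6 = 6^(6 + 1) + 2·6^2 + 6 + 5 ↦ 7^(7 + 1) + 2·7^2 + 7 + 5|_7 = 5764911 ⇒ 5764910
(5) 5764910|_7 = 7^(7 + 1) + 2·7^2 + 7 + 4 ↦ 8^(8 + 1) + 2·8^2 + 8 + 4|_8 = 134217868 ⇒ 134217867

5764910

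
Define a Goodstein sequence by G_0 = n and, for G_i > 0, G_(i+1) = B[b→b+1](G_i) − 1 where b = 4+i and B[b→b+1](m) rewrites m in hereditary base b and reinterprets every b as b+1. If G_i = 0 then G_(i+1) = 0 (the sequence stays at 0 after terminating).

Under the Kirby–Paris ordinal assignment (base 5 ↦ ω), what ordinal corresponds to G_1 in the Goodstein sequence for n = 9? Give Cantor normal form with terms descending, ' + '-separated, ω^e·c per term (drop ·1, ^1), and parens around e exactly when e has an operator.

[0] 9 ≡ 2·4 + 1 (base 4). Lift 5: 11. −1: 10.
[1] 10 ≡ 2·5 (base 5). Lift 6: 12. −1: 11.

ω·2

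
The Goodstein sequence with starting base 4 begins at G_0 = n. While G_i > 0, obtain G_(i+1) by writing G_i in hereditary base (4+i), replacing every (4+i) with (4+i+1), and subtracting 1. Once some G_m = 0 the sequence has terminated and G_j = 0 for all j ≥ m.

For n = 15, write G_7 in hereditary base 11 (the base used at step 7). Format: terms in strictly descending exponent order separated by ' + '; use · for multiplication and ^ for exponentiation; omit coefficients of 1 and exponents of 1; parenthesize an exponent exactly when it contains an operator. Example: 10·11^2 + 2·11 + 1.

2·11 + 4

i=0: 15 = 3·4 + 3 (b=4); 4→5: 3·5 + 3 = 18; 18−1 = 17
i=1: 17 = 3·5 + 2 (b=5); 5→6: 3·6 + 2 = 20; 20−1 = 19
i=2: 19 = 3·6 + 1 (b=6); 6→7: 3·7 + 1 = 22; 22−1 = 21
i=3: 21 = 3·7 (b=7); 7→8: 3·8 = 24; 24−1 = 23
i=4: 23 = 2·8 + 7 (b=8); 8→9: 2·9 + 7 = 25; 25−1 = 24
i=5: 24 = 2·9 + 6 (b=9); 9→10: 2·10 + 6 = 26; 26−1 = 25
i=6: 25 = 2·10 + 5 (b=10); 10→11: 2·11 + 5 = 27; 27−1 = 26
i=7: 26 = 2·11 + 4 (b=11); 11→12: 2·12 + 4 = 28; 28−1 = 27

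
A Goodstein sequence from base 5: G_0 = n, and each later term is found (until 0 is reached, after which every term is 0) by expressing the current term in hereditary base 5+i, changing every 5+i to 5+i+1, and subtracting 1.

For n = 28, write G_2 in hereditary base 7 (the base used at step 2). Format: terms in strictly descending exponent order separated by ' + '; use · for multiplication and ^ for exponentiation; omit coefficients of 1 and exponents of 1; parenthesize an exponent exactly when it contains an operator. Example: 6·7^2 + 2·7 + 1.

base 5: 28 = 5^2 + 3; at 6: 6^2 + 3 = 39; next = 38
base 6: 38 = 6^2 + 2; at 7: 7^2 + 2 = 51; next = 50

7^2 + 1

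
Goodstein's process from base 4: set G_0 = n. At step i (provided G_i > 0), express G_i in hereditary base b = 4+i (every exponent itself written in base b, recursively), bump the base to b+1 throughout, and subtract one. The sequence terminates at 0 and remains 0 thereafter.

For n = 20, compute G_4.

65

step 0: 20 = 4^2 + 4; sub 5 for 4: 5^2 + 5; = 30; G_1 = 30−1 = 29
step 1: 29 = 5^2 + 4; sub 6 for 5: 6^2 + 4; = 40; G_2 = 40−1 = 39
step 2: 39 = 6^2 + 3; sub 7 for 6: 7^2 + 3; = 52; G_3 = 52−1 = 51
step 3: 51 = 7^2 + 2; sub 8 for 7: 8^2 + 2; = 66; G_4 = 66−1 = 65
step 4: 65 = 8^2 + 1; sub 9 for 8: 9^2 + 1; = 82; G_5 = 82−1 = 81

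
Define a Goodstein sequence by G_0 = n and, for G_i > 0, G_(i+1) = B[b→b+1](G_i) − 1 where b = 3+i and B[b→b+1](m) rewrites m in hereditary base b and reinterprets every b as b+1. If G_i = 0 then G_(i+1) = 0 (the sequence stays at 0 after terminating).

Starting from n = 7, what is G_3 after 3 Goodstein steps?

step 0: 7 = 2·3 + 1; sub 4 for 3: 2·4 + 1; = 9; G_1 = 9−1 = 8
step 1: 8 = 2·4; sub 5 for 4: 2·5; = 10; G_2 = 10−1 = 9
step 2: 9 = 5 + 4; sub 6 for 5: 6 + 4; = 10; G_3 = 10−1 = 9

9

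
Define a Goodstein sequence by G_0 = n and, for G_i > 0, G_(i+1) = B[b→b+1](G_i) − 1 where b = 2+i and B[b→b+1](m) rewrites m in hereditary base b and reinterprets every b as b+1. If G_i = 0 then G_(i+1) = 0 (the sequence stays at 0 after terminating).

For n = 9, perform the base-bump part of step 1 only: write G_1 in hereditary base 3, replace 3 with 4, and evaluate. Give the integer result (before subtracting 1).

1024

base 2: 9 = 2^(2 + 1) + 1; at 3: 3^(3 + 1) + 1 = 82; next = 81
base 3: 81 = 3^(3 + 1); at 4: 4^(4 + 1) = 1024; next = 1023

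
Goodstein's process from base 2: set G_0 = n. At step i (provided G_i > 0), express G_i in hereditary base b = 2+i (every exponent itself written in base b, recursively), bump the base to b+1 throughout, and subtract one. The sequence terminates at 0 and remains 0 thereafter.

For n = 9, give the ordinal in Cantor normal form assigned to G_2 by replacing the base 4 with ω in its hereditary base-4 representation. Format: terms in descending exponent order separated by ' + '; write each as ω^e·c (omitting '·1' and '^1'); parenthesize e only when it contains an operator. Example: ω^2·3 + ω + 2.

ω^ω·3 + ω^3·3 + ω^2·3 + ω·3 + 3

(0) 9|_2 = 2^(2 + 1) + 1 ↦ 3^(3 + 1) + 1|_3 = 82 ⇒ 81
(1) 81|_3 = 3^(3 + 1) ↦ 4^(4 + 1)|_4 = 1024 ⇒ 1023
(2) 1023|_4 = 3·4^4 + 3·4^3 + 3·4^2 + 3·4 + 3 ↦ 3·5^5 + 3·5^3 + 3·5^2 + 3·5 + 3|_5 = 9843 ⇒ 9842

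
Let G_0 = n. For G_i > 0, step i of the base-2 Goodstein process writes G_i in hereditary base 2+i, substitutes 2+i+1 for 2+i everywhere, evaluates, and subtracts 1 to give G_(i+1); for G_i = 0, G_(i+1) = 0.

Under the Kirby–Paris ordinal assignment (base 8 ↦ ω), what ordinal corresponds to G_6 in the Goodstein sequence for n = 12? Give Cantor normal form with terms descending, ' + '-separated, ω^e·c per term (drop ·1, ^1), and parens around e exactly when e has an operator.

ω^(ω + 1) + ω^2·2 + ω + 3

[0] 12 ≡ 2^(2 + 1) + 2^2 (base 2). Lift 3: 108. −1: 107.
[1] 107 ≡ 3^(3 + 1) + 2·3^2 + 2·3 + 2 (base 3). Lift 4: 1066. −1: 1065.
[2] 1065 ≡ 4^(4 + 1) + 2·4^2 + 2·4 + 1 (base 4). Lift 5: 15686. −1: 15685.
[3] 15685 ≡ 5^(5 + 1) + 2·5^2 + 2·5 (base 5). Lift 6: 280020. −1: 280019.
[4] 280019 ≡ 6^(6 + 1) + 2·6^2 + 6 + 5 (base 6). Lift 7: 5764911. −1: 5764910.
[5] 5764910 ≡ 7^(7 + 1) + 2·7^2 + 7 + 4 (base 7). Lift 8: 134217868. −1: 134217867.
[6] 134217867 ≡ 8^(8 + 1) + 2·8^2 + 8 + 3 (base 8). Lift 9: 3486784575. −1: 3486784574.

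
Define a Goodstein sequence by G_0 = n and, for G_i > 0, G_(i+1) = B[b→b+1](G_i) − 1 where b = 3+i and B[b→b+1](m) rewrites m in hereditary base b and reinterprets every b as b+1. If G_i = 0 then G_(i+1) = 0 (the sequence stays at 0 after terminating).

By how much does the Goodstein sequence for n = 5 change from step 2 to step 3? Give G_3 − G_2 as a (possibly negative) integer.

0

G_0=5  [base 3] 3 + 2  →[3↦4]→  4 + 2 = 6  −1 ⇒ G_1=5
G_1=5  [base 4] 4 + 1  →[4↦5]→  5 + 1 = 6  −1 ⇒ G_2=5
G_2=5  [base 5] 5  →[5↦6]→  6 = 6  −1 ⇒ G_3=5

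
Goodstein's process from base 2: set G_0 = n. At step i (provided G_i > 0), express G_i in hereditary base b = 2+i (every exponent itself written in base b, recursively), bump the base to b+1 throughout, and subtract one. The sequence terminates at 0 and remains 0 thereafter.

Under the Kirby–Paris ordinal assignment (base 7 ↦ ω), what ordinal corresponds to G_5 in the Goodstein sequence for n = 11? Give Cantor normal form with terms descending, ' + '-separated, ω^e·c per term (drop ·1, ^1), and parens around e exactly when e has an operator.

ω^(ω + 1)

G_0 = 11. HB_2(11) = 2^(2 + 1) + 2 + 1. Bump = 85. G_1 = 84.
G_1 = 84. HB_3(84) = 3^(3 + 1) + 3. Bump = 1028. G_2 = 1027.
G_2 = 1027. HB_4(1027) = 4^(4 + 1) + 3. Bump = 15628. G_3 = 15627.
G_3 = 15627. HB_5(15627) = 5^(5 + 1) + 2. Bump = 279938. G_4 = 279937.
G_4 = 279937. HB_6(279937) = 6^(6 + 1) + 1. Bump = 5764802. G_5 = 5764801.
G_5 = 5764801. HB_7(5764801) = 7^(7 + 1). Bump = 134217728. G_6 = 134217727.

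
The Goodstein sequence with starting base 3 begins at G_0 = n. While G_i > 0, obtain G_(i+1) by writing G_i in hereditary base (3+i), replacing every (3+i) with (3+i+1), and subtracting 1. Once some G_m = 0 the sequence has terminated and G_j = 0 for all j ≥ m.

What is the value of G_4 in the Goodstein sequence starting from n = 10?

30

G_0 = 10. HB_3(10) = 3^2 + 1. Bump = 17. G_1 = 16.
G_1 = 16. HB_4(16) = 4^2. Bump = 25. G_2 = 24.
G_2 = 24. HB_5(24) = 4·5 + 4. Bump = 28. G_3 = 27.
G_3 = 27. HB_6(27) = 4·6 + 3. Bump = 31. G_4 = 30.
G_4 = 30. HB_7(30) = 4·7 + 2. Bump = 34. G_5 = 33.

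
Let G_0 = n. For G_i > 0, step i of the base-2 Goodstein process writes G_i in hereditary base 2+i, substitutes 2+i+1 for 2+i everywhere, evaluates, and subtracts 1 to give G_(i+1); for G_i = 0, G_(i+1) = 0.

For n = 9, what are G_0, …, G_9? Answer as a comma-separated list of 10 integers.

9, 81, 1023, 9842, 140743, 2471826, 50333399, 1162263921, 30000003325, 855935016215

9 —HB2→ 2^(2 + 1) + 1 —bump→ 3^(3 + 1) + 1 = 82 —(−1)→ 81
81 —HB3→ 3^(3 + 1) —bump→ 4^(4 + 1) = 1024 —(−1)→ 1023
1023 —HB4→ 3·4^4 + 3·4^3 + 3·4^2 + 3·4 + 3 —bump→ 3·5^5 + 3·5^3 + 3·5^2 + 3·5 + 3 = 9843 —(−1)→ 9842
9842 —HB5→ 3·5^5 + 3·5^3 + 3·5^2 + 3·5 + 2 —bump→ 3·6^6 + 3·6^3 + 3·6^2 + 3·6 + 2 = 140744 —(−1)→ 140743
140743 —HB6→ 3·6^6 + 3·6^3 + 3·6^2 + 3·6 + 1 —bump→ 3·7^7 + 3·7^3 + 3·7^2 + 3·7 + 1 = 2471827 —(−1)→ 2471826
2471826 —HB7→ 3·7^7 + 3·7^3 + 3·7^2 + 3·7 —bump→ 3·8^8 + 3·8^3 + 3·8^2 + 3·8 = 50333400 —(−1)→ 50333399
50333399 —HB8→ 3·8^8 + 3·8^3 + 3·8^2 + 2·8 + 7 —bump→ 3·9^9 + 3·9^3 + 3·9^2 + 2·9 + 7 = 1162263922 —(−1)→ 1162263921
1162263921 —HB9→ 3·9^9 + 3·9^3 + 3·9^2 + 2·9 + 6 —bump→ 3·10^10 + 3·10^3 + 3·10^2 + 2·10 + 6 = 30000003326 —(−1)→ 30000003325
30000003325 —HB10→ 3·10^10 + 3·10^3 + 3·10^2 + 2·10 + 5 —bump→ 3·11^11 + 3·11^3 + 3·11^2 + 2·11 + 5 = 855935016216 —(−1)→ 855935016215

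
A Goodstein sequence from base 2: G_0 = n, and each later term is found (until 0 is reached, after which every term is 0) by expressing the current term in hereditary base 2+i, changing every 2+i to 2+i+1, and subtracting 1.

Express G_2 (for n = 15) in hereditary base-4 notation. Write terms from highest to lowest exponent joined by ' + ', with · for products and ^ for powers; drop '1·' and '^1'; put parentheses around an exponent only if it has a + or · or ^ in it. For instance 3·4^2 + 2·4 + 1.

i=0: 15 = 2^(2 + 1) + 2^2 + 2 + 1 (b=2); 2→3: 3^(3 + 1) + 3^3 + 3 + 1 = 112; 112−1 = 111
i=1: 111 = 3^(3 + 1) + 3^3 + 3 (b=3); 3→4: 4^(4 + 1) + 4^4 + 4 = 1284; 1284−1 = 1283
i=2: 1283 = 4^(4 + 1) + 4^4 + 3 (b=4); 4→5: 5^(5 + 1) + 5^5 + 3 = 18753; 18753−1 = 18752

4^(4 + 1) + 4^4 + 3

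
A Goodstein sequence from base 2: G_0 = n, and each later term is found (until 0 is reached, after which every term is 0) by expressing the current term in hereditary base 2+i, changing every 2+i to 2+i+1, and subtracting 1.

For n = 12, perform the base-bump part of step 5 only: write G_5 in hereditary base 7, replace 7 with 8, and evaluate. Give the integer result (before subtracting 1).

134217868

base 2: 12 = 2^(2 + 1) + 2^2; at 3: 3^(3 + 1) + 3^3 = 108; next = 107
base 3: 107 = 3^(3 + 1) + 2·3^2 + 2·3 + 2; at 4: 4^(4 + 1) + 2·4^2 + 2·4 + 2 = 1066; next = 1065
base 4: 1065 = 4^(4 + 1) + 2·4^2 + 2·4 + 1; at 5: 5^(5 + 1) + 2·5^2 + 2·5 + 1 = 15686; next = 15685
base 5: 15685 = 5^(5 + 1) + 2·5^2 + 2·5; at 6: 6^(6 + 1) + 2·6^2 + 2·6 = 280020; next = 280019
base 6: 280019 = 6^(6 + 1) + 2·6^2 + 6 + 5; at 7: 7^(7 + 1) + 2·7^2 + 7 + 5 = 5764911; next = 5764910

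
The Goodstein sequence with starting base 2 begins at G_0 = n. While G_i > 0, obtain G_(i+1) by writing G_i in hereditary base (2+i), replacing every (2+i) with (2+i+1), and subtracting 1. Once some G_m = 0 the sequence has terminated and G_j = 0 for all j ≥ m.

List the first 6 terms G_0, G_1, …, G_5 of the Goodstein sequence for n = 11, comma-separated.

11, 84, 1027, 15627, 279937, 5764801

G_0 = 11. HB_2(11) = 2^(2 + 1) + 2 + 1. Bump = 85. G_1 = 84.
G_1 = 84. HB_3(84) = 3^(3 + 1) + 3. Bump = 1028. G_2 = 1027.
G_2 = 1027. HB_4(1027) = 4^(4 + 1) + 3. Bump = 15628. G_3 = 15627.
G_3 = 15627. HB_5(15627) = 5^(5 + 1) + 2. Bump = 279938. G_4 = 279937.
G_4 = 279937. HB_6(279937) = 6^(6 + 1) + 1. Bump = 5764802. G_5 = 5764801.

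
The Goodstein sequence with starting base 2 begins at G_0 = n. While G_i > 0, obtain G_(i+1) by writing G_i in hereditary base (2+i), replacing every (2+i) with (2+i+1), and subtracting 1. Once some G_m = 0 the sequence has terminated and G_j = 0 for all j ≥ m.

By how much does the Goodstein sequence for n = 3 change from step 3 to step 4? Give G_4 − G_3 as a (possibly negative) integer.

-1

[0] 3 ≡ 2 + 1 (base 2). Lift 3: 4. −1: 3.
[1] 3 ≡ 3 (base 3). Lift 4: 4. −1: 3.
[2] 3 ≡ 3 (base 4). Lift 5: 3. −1: 2.
[3] 2 ≡ 2 (base 5). Lift 6: 2. −1: 1.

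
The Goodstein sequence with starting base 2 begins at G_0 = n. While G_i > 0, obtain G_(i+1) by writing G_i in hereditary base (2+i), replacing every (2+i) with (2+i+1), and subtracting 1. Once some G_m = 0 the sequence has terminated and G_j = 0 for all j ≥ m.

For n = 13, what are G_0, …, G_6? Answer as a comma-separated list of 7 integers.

G_0 = 13. HB_2(13) = 2^(2 + 1) + 2^2 + 1. Bump = 109. G_1 = 108.
G_1 = 108. HB_3(108) = 3^(3 + 1) + 3^3. Bump = 1280. G_2 = 1279.
G_2 = 1279. HB_4(1279) = 4^(4 + 1) + 3·4^3 + 3·4^2 + 3·4 + 3. Bump = 16093. G_3 = 16092.
G_3 = 16092. HB_5(16092) = 5^(5 + 1) + 3·5^3 + 3·5^2 + 3·5 + 2. Bump = 280712. G_4 = 280711.
G_4 = 280711. HB_6(280711) = 6^(6 + 1) + 3·6^3 + 3·6^2 + 3·6 + 1. Bump = 5765999. G_5 = 5765998.
G_5 = 5765998. HB_7(5765998) = 7^(7 + 1) + 3·7^3 + 3·7^2 + 3·7. Bump = 134219480. G_6 = 134219479.

13, 108, 1279, 16092, 280711, 5765998, 134219479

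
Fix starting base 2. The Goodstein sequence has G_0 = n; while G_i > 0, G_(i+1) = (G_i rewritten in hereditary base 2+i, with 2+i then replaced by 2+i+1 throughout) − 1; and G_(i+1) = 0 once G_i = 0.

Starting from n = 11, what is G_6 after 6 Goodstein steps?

134217727

[0] 11 ≡ 2^(2 + 1) + 2 + 1 (base 2). Lift 3: 85. −1: 84.
[1] 84 ≡ 3^(3 + 1) + 3 (base 3). Lift 4: 1028. −1: 1027.
[2] 1027 ≡ 4^(4 + 1) + 3 (base 4). Lift 5: 15628. −1: 15627.
[3] 15627 ≡ 5^(5 + 1) + 2 (base 5). Lift 6: 279938. −1: 279937.
[4] 279937 ≡ 6^(6 + 1) + 1 (base 6). Lift 7: 5764802. −1: 5764801.
[5] 5764801 ≡ 7^(7 + 1) (base 7). Lift 8: 134217728. −1: 134217727.
[6] 134217727 ≡ 7·8^8 + 7·8^7 + 7·8^6 + 7·8^5 + 7·8^4 + 7·8^3 + 7·8^2 + 7·8 + 7 (base 8). Lift 9: 2749609303. −1: 2749609302.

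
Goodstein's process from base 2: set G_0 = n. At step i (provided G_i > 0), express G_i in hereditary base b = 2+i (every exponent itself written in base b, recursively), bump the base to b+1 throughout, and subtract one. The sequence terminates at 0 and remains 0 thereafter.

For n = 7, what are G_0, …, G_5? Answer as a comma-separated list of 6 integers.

7, 30, 259, 3127, 46657, 823543

G_0=7  [base 2] 2^2 + 2 + 1  →[2↦3]→  3^3 + 3 + 1 = 31  −1 ⇒ G_1=30
G_1=30  [base 3] 3^3 + 3  →[3↦4]→  4^4 + 4 = 260  −1 ⇒ G_2=259
G_2=259  [base 4] 4^4 + 3  →[4↦5]→  5^5 + 3 = 3128  −1 ⇒ G_3=3127
G_3=3127  [base 5] 5^5 + 2  →[5↦6]→  6^6 + 2 = 46658  −1 ⇒ G_4=46657
G_4=46657  [base 6] 6^6 + 1  →[6↦7]→  7^7 + 1 = 823544  −1 ⇒ G_5=823543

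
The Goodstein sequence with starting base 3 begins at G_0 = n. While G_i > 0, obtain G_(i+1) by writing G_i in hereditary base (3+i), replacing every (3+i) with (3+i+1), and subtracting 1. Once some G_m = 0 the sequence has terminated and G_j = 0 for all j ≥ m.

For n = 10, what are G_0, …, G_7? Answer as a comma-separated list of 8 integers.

10, 16, 24, 27, 30, 33, 36, 39

(0) 10|_3 = 3^2 + 1 ↦ 4^2 + 1|_4 = 17 ⇒ 16
(1) 16|_4 = 4^2 ↦ 5^2|_5 = 25 ⇒ 24
(2) 24|_5 = 4·5 + 4 ↦ 4·6 + 4|_6 = 28 ⇒ 27
(3) 27|_6 = 4·6 + 3 ↦ 4·7 + 3|_7 = 31 ⇒ 30
(4) 30|_7 = 4·7 + 2 ↦ 4·8 + 2|_8 = 34 ⇒ 33
(5) 33|_8 = 4·8 + 1 ↦ 4·9 + 1|_9 = 37 ⇒ 36
(6) 36|_9 = 4·9 ↦ 4·10|_10 = 40 ⇒ 39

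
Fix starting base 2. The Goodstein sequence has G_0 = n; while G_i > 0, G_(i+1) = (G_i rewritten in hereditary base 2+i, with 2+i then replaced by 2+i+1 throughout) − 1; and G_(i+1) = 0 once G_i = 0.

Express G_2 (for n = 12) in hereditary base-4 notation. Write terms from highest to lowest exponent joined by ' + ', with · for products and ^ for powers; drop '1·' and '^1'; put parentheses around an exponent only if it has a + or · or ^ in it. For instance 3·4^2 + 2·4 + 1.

step 0: 12 = 2^(2 + 1) + 2^2; sub 3 for 2: 3^(3 + 1) + 3^3; = 108; G_1 = 108−1 = 107
step 1: 107 = 3^(3 + 1) + 2·3^2 + 2·3 + 2; sub 4 for 3: 4^(4 + 1) + 2·4^2 + 2·4 + 2; = 1066; G_2 = 1066−1 = 1065
step 2: 1065 = 4^(4 + 1) + 2·4^2 + 2·4 + 1; sub 5 for 4: 5^(5 + 1) + 2·5^2 + 2·5 + 1; = 15686; G_3 = 15686−1 = 15685

4^(4 + 1) + 2·4^2 + 2·4 + 1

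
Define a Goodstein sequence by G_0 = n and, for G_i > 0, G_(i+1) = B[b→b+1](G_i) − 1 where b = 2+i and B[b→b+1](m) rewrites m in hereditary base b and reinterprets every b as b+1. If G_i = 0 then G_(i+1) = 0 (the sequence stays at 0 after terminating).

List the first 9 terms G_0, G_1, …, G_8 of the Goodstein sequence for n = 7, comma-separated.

7, 30, 259, 3127, 46657, 823543, 16777215, 37665879, 77777775

step 0: 7 = 2^2 + 2 + 1; sub 3 for 2: 3^3 + 3 + 1; = 31; G_1 = 31−1 = 30
step 1: 30 = 3^3 + 3; sub 4 for 3: 4^4 + 4; = 260; G_2 = 260−1 = 259
step 2: 259 = 4^4 + 3; sub 5 for 4: 5^5 + 3; = 3128; G_3 = 3128−1 = 3127
step 3: 3127 = 5^5 + 2; sub 6 for 5: 6^6 + 2; = 46658; G_4 = 46658−1 = 46657
step 4: 46657 = 6^6 + 1; sub 7 for 6: 7^7 + 1; = 823544; G_5 = 823544−1 = 823543
step 5: 823543 = 7^7; sub 8 for 7: 8^8; = 16777216; G_6 = 16777216−1 = 16777215
step 6: 16777215 = 7·8^7 + 7·8^6 + 7·8^5 + 7·8^4 + 7·8^3 + 7·8^2 + 7·8 + 7; sub 9 for 8: 7·9^7 + 7·9^6 + 7·9^5 + 7·9^4 + 7·9^3 + 7·9^2 + 7·9 + 7; = 37665880; G_7 = 37665880−1 = 37665879
step 7: 37665879 = 7·9^7 + 7·9^6 + 7·9^5 + 7·9^4 + 7·9^3 + 7·9^2 + 7·9 + 6; sub 10 for 9: 7·10^7 + 7·10^6 + 7·10^5 + 7·10^4 + 7·10^3 + 7·10^2 + 7·10 + 6; = 77777776; G_8 = 77777776−1 = 77777775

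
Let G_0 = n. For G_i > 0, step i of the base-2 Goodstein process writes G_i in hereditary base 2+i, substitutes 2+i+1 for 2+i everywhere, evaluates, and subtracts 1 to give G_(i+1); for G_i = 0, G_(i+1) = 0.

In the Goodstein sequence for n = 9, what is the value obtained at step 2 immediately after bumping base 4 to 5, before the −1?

G_0 = 9. HB_2(9) = 2^(2 + 1) + 1. Bump = 82. G_1 = 81.
G_1 = 81. HB_3(81) = 3^(3 + 1). Bump = 1024. G_2 = 1023.
G_2 = 1023. HB_4(1023) = 3·4^4 + 3·4^3 + 3·4^2 + 3·4 + 3. Bump = 9843. G_3 = 9842.

9843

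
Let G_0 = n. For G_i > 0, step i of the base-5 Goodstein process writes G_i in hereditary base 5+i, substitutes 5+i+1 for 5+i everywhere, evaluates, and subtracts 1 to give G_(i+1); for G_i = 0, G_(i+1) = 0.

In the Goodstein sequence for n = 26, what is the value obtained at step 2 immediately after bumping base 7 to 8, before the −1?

54

[0] 26 ≡ 5^2 + 1 (base 5). Lift 6: 37. −1: 36.
[1] 36 ≡ 6^2 (base 6). Lift 7: 49. −1: 48.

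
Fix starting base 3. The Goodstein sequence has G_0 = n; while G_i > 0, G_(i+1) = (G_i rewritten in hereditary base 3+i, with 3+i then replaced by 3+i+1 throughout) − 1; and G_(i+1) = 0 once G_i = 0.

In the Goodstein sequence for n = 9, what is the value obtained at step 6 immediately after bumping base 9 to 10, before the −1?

26

step 0: 9 = 3^2; sub 4 for 3: 4^2; = 16; G_1 = 16−1 = 15
step 1: 15 = 3·4 + 3; sub 5 for 4: 3·5 + 3; = 18; G_2 = 18−1 = 17
step 2: 17 = 3·5 + 2; sub 6 for 5: 3·6 + 2; = 20; G_3 = 20−1 = 19
step 3: 19 = 3·6 + 1; sub 7 for 6: 3·7 + 1; = 22; G_4 = 22−1 = 21
step 4: 21 = 3·7; sub 8 for 7: 3·8; = 24; G_5 = 24−1 = 23
step 5: 23 = 2·8 + 7; sub 9 for 8: 2·9 + 7; = 25; G_6 = 25−1 = 24
step 6: 24 = 2·9 + 6; sub 10 for 9: 2·10 + 6; = 26; G_7 = 26−1 = 25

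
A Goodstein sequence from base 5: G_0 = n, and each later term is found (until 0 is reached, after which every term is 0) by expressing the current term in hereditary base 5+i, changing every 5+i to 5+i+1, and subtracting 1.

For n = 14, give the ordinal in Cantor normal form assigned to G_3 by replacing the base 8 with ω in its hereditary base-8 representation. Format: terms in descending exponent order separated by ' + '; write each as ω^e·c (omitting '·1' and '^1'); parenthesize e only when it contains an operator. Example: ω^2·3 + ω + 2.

ω·2 + 1

G_0 = 14. HB_5(14) = 2·5 + 4. Bump = 16. G_1 = 15.
G_1 = 15. HB_6(15) = 2·6 + 3. Bump = 17. G_2 = 16.
G_2 = 16. HB_7(16) = 2·7 + 2. Bump = 18. G_3 = 17.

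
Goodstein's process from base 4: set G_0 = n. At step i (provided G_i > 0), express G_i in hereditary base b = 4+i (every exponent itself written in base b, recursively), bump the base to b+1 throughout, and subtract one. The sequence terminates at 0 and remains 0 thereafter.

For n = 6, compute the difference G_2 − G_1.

0

step 0: 6 = 4 + 2; sub 5 for 4: 5 + 2; = 7; G_1 = 7−1 = 6
step 1: 6 = 5 + 1; sub 6 for 5: 6 + 1; = 7; G_2 = 7−1 = 6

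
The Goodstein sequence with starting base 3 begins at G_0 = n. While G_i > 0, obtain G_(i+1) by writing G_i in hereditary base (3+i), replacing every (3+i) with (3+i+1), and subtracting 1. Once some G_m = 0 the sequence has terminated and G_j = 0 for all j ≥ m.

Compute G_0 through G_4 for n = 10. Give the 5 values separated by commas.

10, 16, 24, 27, 30

[0] 10 ≡ 3^2 + 1 (base 3). Lift 4: 17. −1: 16.
[1] 16 ≡ 4^2 (base 4). Lift 5: 25. −1: 24.
[2] 24 ≡ 4·5 + 4 (base 5). Lift 6: 28. −1: 27.
[3] 27 ≡ 4·6 + 3 (base 6). Lift 7: 31. −1: 30.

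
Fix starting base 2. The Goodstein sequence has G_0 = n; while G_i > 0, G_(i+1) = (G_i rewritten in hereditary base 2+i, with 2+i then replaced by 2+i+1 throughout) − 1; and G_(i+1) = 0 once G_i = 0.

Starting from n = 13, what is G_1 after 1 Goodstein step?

108

G_0 = 13. HB_2(13) = 2^(2 + 1) + 2^2 + 1. Bump = 109. G_1 = 108.
G_1 = 108. HB_3(108) = 3^(3 + 1) + 3^3. Bump = 1280. G_2 = 1279.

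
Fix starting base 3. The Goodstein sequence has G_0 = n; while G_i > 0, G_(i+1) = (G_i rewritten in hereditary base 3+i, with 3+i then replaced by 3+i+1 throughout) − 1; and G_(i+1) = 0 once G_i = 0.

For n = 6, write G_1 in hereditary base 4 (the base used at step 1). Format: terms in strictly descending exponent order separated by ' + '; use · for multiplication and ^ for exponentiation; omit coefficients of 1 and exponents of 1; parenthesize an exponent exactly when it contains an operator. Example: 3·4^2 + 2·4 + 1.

[0] 6 ≡ 2·3 (base 3). Lift 4: 8. −1: 7.
[1] 7 ≡ 4 + 3 (base 4). Lift 5: 8. −1: 7.

4 + 3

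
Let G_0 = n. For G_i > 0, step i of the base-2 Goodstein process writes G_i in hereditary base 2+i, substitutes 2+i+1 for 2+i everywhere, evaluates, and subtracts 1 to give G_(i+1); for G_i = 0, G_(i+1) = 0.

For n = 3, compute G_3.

i=0: 3 = 2 + 1 (b=2); 2→3: 3 + 1 = 4; 4−1 = 3
i=1: 3 = 3 (b=3); 3→4: 4 = 4; 4−1 = 3
i=2: 3 = 3 (b=4); 4→5: 3 = 3; 3−1 = 2
i=3: 2 = 2 (b=5); 5→6: 2 = 2; 2−1 = 1

2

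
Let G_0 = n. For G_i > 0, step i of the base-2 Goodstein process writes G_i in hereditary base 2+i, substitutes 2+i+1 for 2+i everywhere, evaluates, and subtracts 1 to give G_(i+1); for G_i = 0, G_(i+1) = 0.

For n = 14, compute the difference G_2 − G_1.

14 —HB2→ 2^(2 + 1) + 2^2 + 2 —bump→ 3^(3 + 1) + 3^3 + 3 = 111 —(−1)→ 110
110 —HB3→ 3^(3 + 1) + 3^3 + 2 —bump→ 4^(4 + 1) + 4^4 + 2 = 1282 —(−1)→ 1281

1171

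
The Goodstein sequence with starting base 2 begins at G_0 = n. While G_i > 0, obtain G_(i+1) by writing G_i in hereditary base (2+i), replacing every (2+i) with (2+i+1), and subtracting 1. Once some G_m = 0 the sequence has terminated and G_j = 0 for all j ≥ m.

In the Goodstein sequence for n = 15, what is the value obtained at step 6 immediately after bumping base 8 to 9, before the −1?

3524450281

(0) 15|_2 = 2^(2 + 1) + 2^2 + 2 + 1 ↦ 3^(3 + 1) + 3^3 + 3 + 1|_3 = 112 ⇒ 111
(1) 111|_3 = 3^(3 + 1) + 3^3 + 3 ↦ 4^(4 + 1) + 4^4 + 4|_4 = 1284 ⇒ 1283
(2) 1283|_4 = 4^(4 + 1) + 4^4 + 3 ↦ 5^(5 + 1) + 5^5 + 3|_5 = 18753 ⇒ 18752
(3) 18752|_5 = 5^(5 + 1) + 5^5 + 2 ↦ 6^(6 + 1) + 6^6 + 2|_6 = 326594 ⇒ 326593
(4) 326593|_6 = 6^(6 + 1) + 6^6 + 1 ↦ 7^(7 + 1) + 7^7 + 1|_7 = 6588345 ⇒ 6588344
(5) 6588344|_7 = 7^(7 + 1) + 7^7 ↦ 8^(8 + 1) + 8^8|_8 = 150994944 ⇒ 150994943
(6) 150994943|_8 = 8^(8 + 1) + 7·8^7 + 7·8^6 + 7·8^5 + 7·8^4 + 7·8^3 + 7·8^2 + 7·8 + 7 ↦ 9^(9 + 1) + 7·9^7 + 7·9^6 + 7·9^5 + 7·9^4 + 7·9^3 + 7·9^2 + 7·9 + 7|_9 = 3524450281 ⇒ 3524450280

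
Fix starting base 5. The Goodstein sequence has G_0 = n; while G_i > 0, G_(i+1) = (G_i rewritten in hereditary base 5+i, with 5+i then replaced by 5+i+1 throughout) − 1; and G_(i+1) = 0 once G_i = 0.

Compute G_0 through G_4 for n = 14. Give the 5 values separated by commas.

14, 15, 16, 17, 18

14 —HB5→ 2·5 + 4 —bump→ 2·6 + 4 = 16 —(−1)→ 15
15 —HB6→ 2·6 + 3 —bump→ 2·7 + 3 = 17 —(−1)→ 16
16 —HB7→ 2·7 + 2 —bump→ 2·8 + 2 = 18 —(−1)→ 17
17 —HB8→ 2·8 + 1 —bump→ 2·9 + 1 = 19 —(−1)→ 18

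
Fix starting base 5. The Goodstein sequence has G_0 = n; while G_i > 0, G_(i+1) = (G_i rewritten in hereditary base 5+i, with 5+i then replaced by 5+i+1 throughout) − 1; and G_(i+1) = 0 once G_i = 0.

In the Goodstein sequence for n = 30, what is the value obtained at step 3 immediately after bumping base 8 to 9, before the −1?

base 5: 30 = 5^2 + 5; at 6: 6^2 + 6 = 42; next = 41
base 6: 41 = 6^2 + 5; at 7: 7^2 + 5 = 54; next = 53
base 7: 53 = 7^2 + 4; at 8: 8^2 + 4 = 68; next = 67
base 8: 67 = 8^2 + 3; at 9: 9^2 + 3 = 84; next = 83

84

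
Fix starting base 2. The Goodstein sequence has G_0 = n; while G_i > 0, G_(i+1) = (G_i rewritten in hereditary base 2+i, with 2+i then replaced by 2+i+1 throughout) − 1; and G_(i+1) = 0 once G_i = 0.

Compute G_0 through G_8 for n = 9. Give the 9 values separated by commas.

9 —HB2→ 2^(2 + 1) + 1 —bump→ 3^(3 + 1) + 1 = 82 —(−1)→ 81
81 —HB3→ 3^(3 + 1) —bump→ 4^(4 + 1) = 1024 —(−1)→ 1023
1023 —HB4→ 3·4^4 + 3·4^3 + 3·4^2 + 3·4 + 3 —bump→ 3·5^5 + 3·5^3 + 3·5^2 + 3·5 + 3 = 9843 —(−1)→ 9842
9842 —HB5→ 3·5^5 + 3·5^3 + 3·5^2 + 3·5 + 2 —bump→ 3·6^6 + 3·6^3 + 3·6^2 + 3·6 + 2 = 140744 —(−1)→ 140743
140743 —HB6→ 3·6^6 + 3·6^3 + 3·6^2 + 3·6 + 1 —bump→ 3·7^7 + 3·7^3 + 3·7^2 + 3·7 + 1 = 2471827 —(−1)→ 2471826
2471826 —HB7→ 3·7^7 + 3·7^3 + 3·7^2 + 3·7 —bump→ 3·8^8 + 3·8^3 + 3·8^2 + 3·8 = 50333400 —(−1)→ 50333399
50333399 —HB8→ 3·8^8 + 3·8^3 + 3·8^2 + 2·8 + 7 —bump→ 3·9^9 + 3·9^3 + 3·9^2 + 2·9 + 7 = 1162263922 —(−1)→ 1162263921
1162263921 —HB9→ 3·9^9 + 3·9^3 + 3·9^2 + 2·9 + 6 —bump→ 3·10^10 + 3·10^3 + 3·10^2 + 2·10 + 6 = 30000003326 —(−1)→ 30000003325

9, 81, 1023, 9842, 140743, 2471826, 50333399, 1162263921, 30000003325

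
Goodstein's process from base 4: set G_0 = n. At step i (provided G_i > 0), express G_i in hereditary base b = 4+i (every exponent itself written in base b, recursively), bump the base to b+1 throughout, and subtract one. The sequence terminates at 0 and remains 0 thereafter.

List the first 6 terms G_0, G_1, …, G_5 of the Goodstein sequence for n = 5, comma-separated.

5, 5, 5, 4, 3, 2

step 0: 5 = 4 + 1; sub 5 for 4: 5 + 1; = 6; G_1 = 6−1 = 5
step 1: 5 = 5; sub 6 for 5: 6; = 6; G_2 = 6−1 = 5
step 2: 5 = 5; sub 7 for 6: 5; = 5; G_3 = 5−1 = 4
step 3: 4 = 4; sub 8 for 7: 4; = 4; G_4 = 4−1 = 3
step 4: 3 = 3; sub 9 for 8: 3; = 3; G_5 = 3−1 = 2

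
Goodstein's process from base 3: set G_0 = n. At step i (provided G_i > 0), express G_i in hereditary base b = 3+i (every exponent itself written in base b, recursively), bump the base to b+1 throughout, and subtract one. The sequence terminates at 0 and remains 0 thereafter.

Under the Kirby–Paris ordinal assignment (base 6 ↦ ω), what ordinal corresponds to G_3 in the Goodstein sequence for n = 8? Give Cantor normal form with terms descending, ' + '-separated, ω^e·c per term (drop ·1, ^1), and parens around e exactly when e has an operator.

ω + 5

i=0: 8 = 2·3 + 2 (b=3); 3→4: 2·4 + 2 = 10; 10−1 = 9
i=1: 9 = 2·4 + 1 (b=4); 4→5: 2·5 + 1 = 11; 11−1 = 10
i=2: 10 = 2·5 (b=5); 5→6: 2·6 = 12; 12−1 = 11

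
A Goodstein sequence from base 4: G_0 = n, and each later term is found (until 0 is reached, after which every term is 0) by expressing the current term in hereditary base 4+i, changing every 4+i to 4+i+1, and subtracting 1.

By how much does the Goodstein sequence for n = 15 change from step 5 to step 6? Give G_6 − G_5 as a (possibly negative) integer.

1

(0) 15|_4 = 3·4 + 3 ↦ 3·5 + 3|_5 = 18 ⇒ 17
(1) 17|_5 = 3·5 + 2 ↦ 3·6 + 2|_6 = 20 ⇒ 19
(2) 19|_6 = 3·6 + 1 ↦ 3·7 + 1|_7 = 22 ⇒ 21
(3) 21|_7 = 3·7 ↦ 3·8|_8 = 24 ⇒ 23
(4) 23|_8 = 2·8 + 7 ↦ 2·9 + 7|_9 = 25 ⇒ 24
(5) 24|_9 = 2·9 + 6 ↦ 2·10 + 6|_10 = 26 ⇒ 25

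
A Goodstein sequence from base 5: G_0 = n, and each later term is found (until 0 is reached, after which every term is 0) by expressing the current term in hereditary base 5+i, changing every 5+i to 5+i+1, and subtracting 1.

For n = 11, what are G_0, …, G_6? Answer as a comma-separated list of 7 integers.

11, 12, 13, 13, 13, 13, 13

G_0=11  [base 5] 2·5 + 1  →[5↦6]→  2·6 + 1 = 13  −1 ⇒ G_1=12
G_1=12  [base 6] 2·6  →[6↦7]→  2·7 = 14  −1 ⇒ G_2=13
G_2=13  [base 7] 7 + 6  →[7↦8]→  8 + 6 = 14  −1 ⇒ G_3=13
G_3=13  [base 8] 8 + 5  →[8↦9]→  9 + 5 = 14  −1 ⇒ G_4=13
G_4=13  [base 9] 9 + 4  →[9↦10]→  10 + 4 = 14  −1 ⇒ G_5=13
G_5=13  [base 10] 10 + 3  →[10↦11]→  11 + 3 = 14  −1 ⇒ G_6=13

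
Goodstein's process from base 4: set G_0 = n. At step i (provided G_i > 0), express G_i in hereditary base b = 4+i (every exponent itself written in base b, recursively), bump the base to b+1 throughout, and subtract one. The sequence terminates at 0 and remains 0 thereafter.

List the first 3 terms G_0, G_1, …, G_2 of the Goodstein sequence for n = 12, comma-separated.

12, 14, 15

i=0: 12 = 3·4 (b=4); 4→5: 3·5 = 15; 15−1 = 14
i=1: 14 = 2·5 + 4 (b=5); 5→6: 2·6 + 4 = 16; 16−1 = 15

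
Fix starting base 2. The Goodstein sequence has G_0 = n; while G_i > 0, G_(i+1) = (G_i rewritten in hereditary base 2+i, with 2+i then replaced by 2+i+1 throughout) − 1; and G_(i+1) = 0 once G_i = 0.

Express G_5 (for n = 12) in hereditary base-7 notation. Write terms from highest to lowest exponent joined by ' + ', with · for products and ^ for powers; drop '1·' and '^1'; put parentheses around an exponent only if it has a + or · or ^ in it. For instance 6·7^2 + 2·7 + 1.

i=0: 12 = 2^(2 + 1) + 2^2 (b=2); 2→3: 3^(3 + 1) + 3^3 = 108; 108−1 = 107
i=1: 107 = 3^(3 + 1) + 2·3^2 + 2·3 + 2 (b=3); 3→4: 4^(4 + 1) + 2·4^2 + 2·4 + 2 = 1066; 1066−1 = 1065
i=2: 1065 = 4^(4 + 1) + 2·4^2 + 2·4 + 1 (b=4); 4→5: 5^(5 + 1) + 2·5^2 + 2·5 + 1 = 15686; 15686−1 = 15685
i=3: 15685 = 5^(5 + 1) + 2·5^2 + 2·5 (b=5); 5→6: 6^(6 + 1) + 2·6^2 + 2·6 = 280020; 280020−1 = 280019
i=4: 280019 = 6^(6 + 1) + 2·6^2 + 6 + 5 (b=6); 6→7: 7^(7 + 1) + 2·7^2 + 7 + 5 = 5764911; 5764911−1 = 5764910
i=5: 5764910 = 7^(7 + 1) + 2·7^2 + 7 + 4 (b=7); 7→8: 8^(8 + 1) + 2·8^2 + 8 + 4 = 134217868; 134217868−1 = 134217867

7^(7 + 1) + 2·7^2 + 7 + 4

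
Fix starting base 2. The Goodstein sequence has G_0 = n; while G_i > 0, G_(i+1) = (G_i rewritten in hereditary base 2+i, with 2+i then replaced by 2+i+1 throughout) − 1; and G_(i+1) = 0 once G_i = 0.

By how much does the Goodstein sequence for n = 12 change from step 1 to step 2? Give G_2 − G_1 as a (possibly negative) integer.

step 0: 12 = 2^(2 + 1) + 2^2; sub 3 for 2: 3^(3 + 1) + 3^3; = 108; G_1 = 108−1 = 107
step 1: 107 = 3^(3 + 1) + 2·3^2 + 2·3 + 2; sub 4 for 3: 4^(4 + 1) + 2·4^2 + 2·4 + 2; = 1066; G_2 = 1066−1 = 1065

958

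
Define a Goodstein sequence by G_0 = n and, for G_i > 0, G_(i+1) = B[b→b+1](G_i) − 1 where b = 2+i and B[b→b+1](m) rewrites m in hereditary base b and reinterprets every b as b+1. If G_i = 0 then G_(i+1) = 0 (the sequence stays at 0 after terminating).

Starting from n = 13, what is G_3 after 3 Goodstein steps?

step 0: 13 = 2^(2 + 1) + 2^2 + 1; sub 3 for 2: 3^(3 + 1) + 3^3 + 1; = 109; G_1 = 109−1 = 108
step 1: 108 = 3^(3 + 1) + 3^3; sub 4 for 3: 4^(4 + 1) + 4^4; = 1280; G_2 = 1280−1 = 1279
step 2: 1279 = 4^(4 + 1) + 3·4^3 + 3·4^2 + 3·4 + 3; sub 5 for 4: 5^(5 + 1) + 3·5^3 + 3·5^2 + 3·5 + 3; = 16093; G_3 = 16093−1 = 16092
step 3: 16092 = 5^(5 + 1) + 3·5^3 + 3·5^2 + 3·5 + 2; sub 6 for 5: 6^(6 + 1) + 3·6^3 + 3·6^2 + 3·6 + 2; = 280712; G_4 = 280712−1 = 280711

16092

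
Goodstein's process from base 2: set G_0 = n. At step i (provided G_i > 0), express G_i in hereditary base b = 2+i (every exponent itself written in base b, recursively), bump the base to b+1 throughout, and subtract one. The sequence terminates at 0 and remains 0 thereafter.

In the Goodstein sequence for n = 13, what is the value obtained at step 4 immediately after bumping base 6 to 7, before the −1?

5765999

i=0: 13 = 2^(2 + 1) + 2^2 + 1 (b=2); 2→3: 3^(3 + 1) + 3^3 + 1 = 109; 109−1 = 108
i=1: 108 = 3^(3 + 1) + 3^3 (b=3); 3→4: 4^(4 + 1) + 4^4 = 1280; 1280−1 = 1279
i=2: 1279 = 4^(4 + 1) + 3·4^3 + 3·4^2 + 3·4 + 3 (b=4); 4→5: 5^(5 + 1) + 3·5^3 + 3·5^2 + 3·5 + 3 = 16093; 16093−1 = 16092
i=3: 16092 = 5^(5 + 1) + 3·5^3 + 3·5^2 + 3·5 + 2 (b=5); 5→6: 6^(6 + 1) + 3·6^3 + 3·6^2 + 3·6 + 2 = 280712; 280712−1 = 280711
i=4: 280711 = 6^(6 + 1) + 3·6^3 + 3·6^2 + 3·6 + 1 (b=6); 6→7: 7^(7 + 1) + 3·7^3 + 3·7^2 + 3·7 + 1 = 5765999; 5765999−1 = 5765998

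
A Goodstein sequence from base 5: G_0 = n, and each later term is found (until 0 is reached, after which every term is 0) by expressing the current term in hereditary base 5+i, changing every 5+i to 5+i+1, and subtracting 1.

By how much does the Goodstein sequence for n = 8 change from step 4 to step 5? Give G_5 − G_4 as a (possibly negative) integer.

-1

(0) 8|_5 = 5 + 3 ↦ 6 + 3|_6 = 9 ⇒ 8
(1) 8|_6 = 6 + 2 ↦ 7 + 2|_7 = 9 ⇒ 8
(2) 8|_7 = 7 + 1 ↦ 8 + 1|_8 = 9 ⇒ 8
(3) 8|_8 = 8 ↦ 9|_9 = 9 ⇒ 8
(4) 8|_9 = 8 ↦ 8|_10 = 8 ⇒ 7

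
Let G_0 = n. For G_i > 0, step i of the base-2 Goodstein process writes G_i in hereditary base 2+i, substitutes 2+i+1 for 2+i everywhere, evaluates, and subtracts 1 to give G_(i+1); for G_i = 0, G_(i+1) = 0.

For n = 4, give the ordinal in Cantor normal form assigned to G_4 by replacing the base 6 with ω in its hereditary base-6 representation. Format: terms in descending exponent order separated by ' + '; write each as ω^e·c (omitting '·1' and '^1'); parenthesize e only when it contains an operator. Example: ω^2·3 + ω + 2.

ω^2·2 + ω + 5

i=0: 4 = 2^2 (b=2); 2→3: 3^3 = 27; 27−1 = 26
i=1: 26 = 2·3^2 + 2·3 + 2 (b=3); 3→4: 2·4^2 + 2·4 + 2 = 42; 42−1 = 41
i=2: 41 = 2·4^2 + 2·4 + 1 (b=4); 4→5: 2·5^2 + 2·5 + 1 = 61; 61−1 = 60
i=3: 60 = 2·5^2 + 2·5 (b=5); 5→6: 2·6^2 + 2·6 = 84; 84−1 = 83
i=4: 83 = 2·6^2 + 6 + 5 (b=6); 6→7: 2·7^2 + 7 + 5 = 110; 110−1 = 109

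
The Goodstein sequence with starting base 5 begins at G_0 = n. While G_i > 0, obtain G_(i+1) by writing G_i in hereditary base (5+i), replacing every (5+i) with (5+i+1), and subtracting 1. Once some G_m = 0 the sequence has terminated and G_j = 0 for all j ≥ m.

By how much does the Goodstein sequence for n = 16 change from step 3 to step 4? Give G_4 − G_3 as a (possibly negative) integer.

i=0: 16 = 3·5 + 1 (b=5); 5→6: 3·6 + 1 = 19; 19−1 = 18
i=1: 18 = 3·6 (b=6); 6→7: 3·7 = 21; 21−1 = 20
i=2: 20 = 2·7 + 6 (b=7); 7→8: 2·8 + 6 = 22; 22−1 = 21
i=3: 21 = 2·8 + 5 (b=8); 8→9: 2·9 + 5 = 23; 23−1 = 22

1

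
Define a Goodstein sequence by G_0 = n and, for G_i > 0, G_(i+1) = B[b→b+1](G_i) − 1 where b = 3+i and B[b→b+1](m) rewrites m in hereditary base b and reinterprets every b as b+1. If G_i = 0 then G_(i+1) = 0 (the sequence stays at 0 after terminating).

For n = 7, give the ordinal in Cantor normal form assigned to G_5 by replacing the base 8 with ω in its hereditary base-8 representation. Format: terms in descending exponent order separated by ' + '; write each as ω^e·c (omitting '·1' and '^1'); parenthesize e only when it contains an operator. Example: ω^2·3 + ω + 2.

ω + 1

base 3: 7 = 2·3 + 1; at 4: 2·4 + 1 = 9; next = 8
base 4: 8 = 2·4; at 5: 2·5 = 10; next = 9
base 5: 9 = 5 + 4; at 6: 6 + 4 = 10; next = 9
base 6: 9 = 6 + 3; at 7: 7 + 3 = 10; next = 9
base 7: 9 = 7 + 2; at 8: 8 + 2 = 10; next = 9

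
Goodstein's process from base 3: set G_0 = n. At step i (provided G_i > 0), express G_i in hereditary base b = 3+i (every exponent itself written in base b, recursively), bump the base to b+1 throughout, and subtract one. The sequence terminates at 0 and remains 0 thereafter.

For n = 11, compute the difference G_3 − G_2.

base 3: 11 = 3^2 + 2; at 4: 4^2 + 2 = 18; next = 17
base 4: 17 = 4^2 + 1; at 5: 5^2 + 1 = 26; next = 25
base 5: 25 = 5^2; at 6: 6^2 = 36; next = 35

10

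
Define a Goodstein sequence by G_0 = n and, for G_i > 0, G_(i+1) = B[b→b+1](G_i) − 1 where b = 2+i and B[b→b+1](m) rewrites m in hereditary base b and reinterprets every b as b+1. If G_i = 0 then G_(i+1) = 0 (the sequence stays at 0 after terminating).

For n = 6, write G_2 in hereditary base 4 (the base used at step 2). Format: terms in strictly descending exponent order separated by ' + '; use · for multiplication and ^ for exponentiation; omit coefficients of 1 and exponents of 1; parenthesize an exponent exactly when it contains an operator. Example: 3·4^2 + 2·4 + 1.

4^4 + 1

[0] 6 ≡ 2^2 + 2 (base 2). Lift 3: 30. −1: 29.
[1] 29 ≡ 3^3 + 2 (base 3). Lift 4: 258. −1: 257.
[2] 257 ≡ 4^4 + 1 (base 4). Lift 5: 3126. −1: 3125.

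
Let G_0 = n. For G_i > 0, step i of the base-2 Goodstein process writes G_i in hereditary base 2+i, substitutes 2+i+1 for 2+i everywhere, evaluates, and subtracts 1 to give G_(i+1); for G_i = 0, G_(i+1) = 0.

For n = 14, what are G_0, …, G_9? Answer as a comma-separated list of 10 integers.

14, 110, 1281, 18750, 326591, 5862840, 134404971, 3487116548, 100000555551, 3138429262496

G_0 = 14. HB_2(14) = 2^(2 + 1) + 2^2 + 2. Bump = 111. G_1 = 110.
G_1 = 110. HB_3(110) = 3^(3 + 1) + 3^3 + 2. Bump = 1282. G_2 = 1281.
G_2 = 1281. HB_4(1281) = 4^(4 + 1) + 4^4 + 1. Bump = 18751. G_3 = 18750.
G_3 = 18750. HB_5(18750) = 5^(5 + 1) + 5^5. Bump = 326592. G_4 = 326591.
G_4 = 326591. HB_6(326591) = 6^(6 + 1) + 5·6^5 + 5·6^4 + 5·6^3 + 5·6^2 + 5·6 + 5. Bump = 5862841. G_5 = 5862840.
G_5 = 5862840. HB_7(5862840) = 7^(7 + 1) + 5·7^5 + 5·7^4 + 5·7^3 + 5·7^2 + 5·7 + 4. Bump = 134404972. G_6 = 134404971.
G_6 = 134404971. HB_8(134404971) = 8^(8 + 1) + 5·8^5 + 5·8^4 + 5·8^3 + 5·8^2 + 5·8 + 3. Bump = 3487116549. G_7 = 3487116548.
G_7 = 3487116548. HB_9(3487116548) = 9^(9 + 1) + 5·9^5 + 5·9^4 + 5·9^3 + 5·9^2 + 5·9 + 2. Bump = 100000555552. G_8 = 100000555551.
G_8 = 100000555551. HB_10(100000555551) = 10^(10 + 1) + 5·10^5 + 5·10^4 + 5·10^3 + 5·10^2 + 5·10 + 1. Bump = 3138429262497. G_9 = 3138429262496.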